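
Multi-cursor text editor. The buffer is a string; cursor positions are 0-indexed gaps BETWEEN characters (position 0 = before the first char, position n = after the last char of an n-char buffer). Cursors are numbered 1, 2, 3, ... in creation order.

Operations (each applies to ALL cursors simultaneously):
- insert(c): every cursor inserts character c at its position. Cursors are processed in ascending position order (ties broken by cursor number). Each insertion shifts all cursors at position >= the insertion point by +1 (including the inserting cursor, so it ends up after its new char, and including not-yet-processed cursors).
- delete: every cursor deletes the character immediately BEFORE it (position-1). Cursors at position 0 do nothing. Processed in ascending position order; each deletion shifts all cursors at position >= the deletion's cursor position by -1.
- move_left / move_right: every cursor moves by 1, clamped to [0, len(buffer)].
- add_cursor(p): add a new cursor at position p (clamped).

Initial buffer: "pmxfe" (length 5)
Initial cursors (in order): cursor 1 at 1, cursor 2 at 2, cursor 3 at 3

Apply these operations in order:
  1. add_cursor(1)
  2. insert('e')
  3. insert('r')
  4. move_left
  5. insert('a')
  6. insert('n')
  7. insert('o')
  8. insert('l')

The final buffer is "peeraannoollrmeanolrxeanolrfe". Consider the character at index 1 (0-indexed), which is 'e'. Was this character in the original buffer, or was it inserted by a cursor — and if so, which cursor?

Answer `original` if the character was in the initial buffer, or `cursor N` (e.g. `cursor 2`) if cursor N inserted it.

After op 1 (add_cursor(1)): buffer="pmxfe" (len 5), cursors c1@1 c4@1 c2@2 c3@3, authorship .....
After op 2 (insert('e')): buffer="peemexefe" (len 9), cursors c1@3 c4@3 c2@5 c3@7, authorship .14.2.3..
After op 3 (insert('r')): buffer="peerrmerxerfe" (len 13), cursors c1@5 c4@5 c2@8 c3@11, authorship .1414.22.33..
After op 4 (move_left): buffer="peerrmerxerfe" (len 13), cursors c1@4 c4@4 c2@7 c3@10, authorship .1414.22.33..
After op 5 (insert('a')): buffer="peeraarmearxearfe" (len 17), cursors c1@6 c4@6 c2@10 c3@14, authorship .141144.222.333..
After op 6 (insert('n')): buffer="peeraannrmeanrxeanrfe" (len 21), cursors c1@8 c4@8 c2@13 c3@18, authorship .14114144.2222.3333..
After op 7 (insert('o')): buffer="peeraannoormeanorxeanorfe" (len 25), cursors c1@10 c4@10 c2@16 c3@22, authorship .1411414144.22222.33333..
After op 8 (insert('l')): buffer="peeraannoollrmeanolrxeanolrfe" (len 29), cursors c1@12 c4@12 c2@19 c3@26, authorship .141141414144.222222.333333..
Authorship (.=original, N=cursor N): . 1 4 1 1 4 1 4 1 4 1 4 4 . 2 2 2 2 2 2 . 3 3 3 3 3 3 . .
Index 1: author = 1

Answer: cursor 1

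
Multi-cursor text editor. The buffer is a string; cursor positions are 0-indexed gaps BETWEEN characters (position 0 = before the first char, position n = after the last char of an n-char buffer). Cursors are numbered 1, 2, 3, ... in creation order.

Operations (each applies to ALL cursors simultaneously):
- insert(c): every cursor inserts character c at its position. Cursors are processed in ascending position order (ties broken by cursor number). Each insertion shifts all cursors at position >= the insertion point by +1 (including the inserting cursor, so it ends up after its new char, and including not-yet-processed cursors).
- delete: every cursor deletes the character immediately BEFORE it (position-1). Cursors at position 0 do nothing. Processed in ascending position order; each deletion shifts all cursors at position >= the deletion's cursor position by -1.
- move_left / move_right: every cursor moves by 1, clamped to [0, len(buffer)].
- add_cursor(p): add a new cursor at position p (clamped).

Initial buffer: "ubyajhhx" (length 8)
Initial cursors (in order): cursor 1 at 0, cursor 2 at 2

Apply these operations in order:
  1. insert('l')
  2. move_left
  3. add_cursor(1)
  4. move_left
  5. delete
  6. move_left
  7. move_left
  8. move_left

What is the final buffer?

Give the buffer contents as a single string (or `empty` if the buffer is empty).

Answer: lblyajhhx

Derivation:
After op 1 (insert('l')): buffer="lublyajhhx" (len 10), cursors c1@1 c2@4, authorship 1..2......
After op 2 (move_left): buffer="lublyajhhx" (len 10), cursors c1@0 c2@3, authorship 1..2......
After op 3 (add_cursor(1)): buffer="lublyajhhx" (len 10), cursors c1@0 c3@1 c2@3, authorship 1..2......
After op 4 (move_left): buffer="lublyajhhx" (len 10), cursors c1@0 c3@0 c2@2, authorship 1..2......
After op 5 (delete): buffer="lblyajhhx" (len 9), cursors c1@0 c3@0 c2@1, authorship 1.2......
After op 6 (move_left): buffer="lblyajhhx" (len 9), cursors c1@0 c2@0 c3@0, authorship 1.2......
After op 7 (move_left): buffer="lblyajhhx" (len 9), cursors c1@0 c2@0 c3@0, authorship 1.2......
After op 8 (move_left): buffer="lblyajhhx" (len 9), cursors c1@0 c2@0 c3@0, authorship 1.2......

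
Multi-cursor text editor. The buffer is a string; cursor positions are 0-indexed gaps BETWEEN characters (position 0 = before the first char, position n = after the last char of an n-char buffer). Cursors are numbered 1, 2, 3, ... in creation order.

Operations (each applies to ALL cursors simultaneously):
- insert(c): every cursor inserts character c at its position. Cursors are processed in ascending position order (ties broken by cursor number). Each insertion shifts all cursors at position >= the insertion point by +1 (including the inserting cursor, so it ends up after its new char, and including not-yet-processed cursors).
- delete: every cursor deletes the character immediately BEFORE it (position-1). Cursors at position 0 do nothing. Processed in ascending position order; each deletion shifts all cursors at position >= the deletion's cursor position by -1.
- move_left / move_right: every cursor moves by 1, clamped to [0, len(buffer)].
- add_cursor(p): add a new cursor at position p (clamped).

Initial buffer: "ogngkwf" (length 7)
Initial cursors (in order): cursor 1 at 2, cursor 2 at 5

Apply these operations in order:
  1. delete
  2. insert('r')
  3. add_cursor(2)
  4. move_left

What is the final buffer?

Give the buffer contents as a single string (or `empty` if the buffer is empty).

Answer: orngrwf

Derivation:
After op 1 (delete): buffer="ongwf" (len 5), cursors c1@1 c2@3, authorship .....
After op 2 (insert('r')): buffer="orngrwf" (len 7), cursors c1@2 c2@5, authorship .1..2..
After op 3 (add_cursor(2)): buffer="orngrwf" (len 7), cursors c1@2 c3@2 c2@5, authorship .1..2..
After op 4 (move_left): buffer="orngrwf" (len 7), cursors c1@1 c3@1 c2@4, authorship .1..2..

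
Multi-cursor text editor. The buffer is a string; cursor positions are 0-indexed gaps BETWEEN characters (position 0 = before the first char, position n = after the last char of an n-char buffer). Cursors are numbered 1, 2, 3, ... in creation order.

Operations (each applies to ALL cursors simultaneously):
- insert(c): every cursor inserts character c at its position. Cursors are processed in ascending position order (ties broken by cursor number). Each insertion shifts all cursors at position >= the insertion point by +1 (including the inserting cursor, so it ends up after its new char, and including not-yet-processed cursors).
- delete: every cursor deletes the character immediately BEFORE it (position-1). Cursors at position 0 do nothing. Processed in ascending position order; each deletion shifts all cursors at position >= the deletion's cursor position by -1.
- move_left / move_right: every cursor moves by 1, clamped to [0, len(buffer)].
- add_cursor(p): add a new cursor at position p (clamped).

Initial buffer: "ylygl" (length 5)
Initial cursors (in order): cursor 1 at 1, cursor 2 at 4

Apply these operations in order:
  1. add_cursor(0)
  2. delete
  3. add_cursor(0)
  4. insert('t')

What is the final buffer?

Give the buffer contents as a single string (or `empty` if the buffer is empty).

After op 1 (add_cursor(0)): buffer="ylygl" (len 5), cursors c3@0 c1@1 c2@4, authorship .....
After op 2 (delete): buffer="lyl" (len 3), cursors c1@0 c3@0 c2@2, authorship ...
After op 3 (add_cursor(0)): buffer="lyl" (len 3), cursors c1@0 c3@0 c4@0 c2@2, authorship ...
After op 4 (insert('t')): buffer="tttlytl" (len 7), cursors c1@3 c3@3 c4@3 c2@6, authorship 134..2.

Answer: tttlytl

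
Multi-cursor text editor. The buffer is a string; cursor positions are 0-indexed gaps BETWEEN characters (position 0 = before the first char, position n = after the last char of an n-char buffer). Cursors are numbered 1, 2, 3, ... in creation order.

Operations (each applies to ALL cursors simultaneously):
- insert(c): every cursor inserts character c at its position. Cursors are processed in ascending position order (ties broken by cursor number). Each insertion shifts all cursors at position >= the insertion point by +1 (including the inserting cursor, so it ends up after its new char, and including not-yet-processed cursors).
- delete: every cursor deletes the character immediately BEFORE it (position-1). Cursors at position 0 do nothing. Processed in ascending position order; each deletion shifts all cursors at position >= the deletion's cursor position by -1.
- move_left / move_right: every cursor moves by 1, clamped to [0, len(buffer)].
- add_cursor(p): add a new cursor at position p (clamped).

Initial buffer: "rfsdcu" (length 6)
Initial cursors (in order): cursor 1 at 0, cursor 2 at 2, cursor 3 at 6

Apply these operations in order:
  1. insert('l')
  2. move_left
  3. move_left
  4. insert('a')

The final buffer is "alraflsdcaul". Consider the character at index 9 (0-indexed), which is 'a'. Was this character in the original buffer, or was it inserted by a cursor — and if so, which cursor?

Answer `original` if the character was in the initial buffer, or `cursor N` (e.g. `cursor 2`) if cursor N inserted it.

After op 1 (insert('l')): buffer="lrflsdcul" (len 9), cursors c1@1 c2@4 c3@9, authorship 1..2....3
After op 2 (move_left): buffer="lrflsdcul" (len 9), cursors c1@0 c2@3 c3@8, authorship 1..2....3
After op 3 (move_left): buffer="lrflsdcul" (len 9), cursors c1@0 c2@2 c3@7, authorship 1..2....3
After op 4 (insert('a')): buffer="alraflsdcaul" (len 12), cursors c1@1 c2@4 c3@10, authorship 11.2.2...3.3
Authorship (.=original, N=cursor N): 1 1 . 2 . 2 . . . 3 . 3
Index 9: author = 3

Answer: cursor 3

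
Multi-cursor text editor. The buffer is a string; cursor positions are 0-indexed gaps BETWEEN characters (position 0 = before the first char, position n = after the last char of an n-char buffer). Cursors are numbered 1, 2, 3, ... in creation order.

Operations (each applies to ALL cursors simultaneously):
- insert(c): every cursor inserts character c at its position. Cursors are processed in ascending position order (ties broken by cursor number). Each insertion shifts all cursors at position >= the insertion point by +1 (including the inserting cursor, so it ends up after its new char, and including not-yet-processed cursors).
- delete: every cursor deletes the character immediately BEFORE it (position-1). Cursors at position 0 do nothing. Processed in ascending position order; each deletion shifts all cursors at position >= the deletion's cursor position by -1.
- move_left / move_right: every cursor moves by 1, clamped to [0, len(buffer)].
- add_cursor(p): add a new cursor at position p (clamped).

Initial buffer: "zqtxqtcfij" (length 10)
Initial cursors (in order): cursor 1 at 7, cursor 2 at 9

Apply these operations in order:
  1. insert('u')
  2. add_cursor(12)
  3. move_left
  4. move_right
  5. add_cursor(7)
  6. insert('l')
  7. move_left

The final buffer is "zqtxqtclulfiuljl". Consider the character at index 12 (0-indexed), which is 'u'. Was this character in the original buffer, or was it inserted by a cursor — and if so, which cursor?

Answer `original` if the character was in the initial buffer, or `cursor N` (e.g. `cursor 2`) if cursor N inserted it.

After op 1 (insert('u')): buffer="zqtxqtcufiuj" (len 12), cursors c1@8 c2@11, authorship .......1..2.
After op 2 (add_cursor(12)): buffer="zqtxqtcufiuj" (len 12), cursors c1@8 c2@11 c3@12, authorship .......1..2.
After op 3 (move_left): buffer="zqtxqtcufiuj" (len 12), cursors c1@7 c2@10 c3@11, authorship .......1..2.
After op 4 (move_right): buffer="zqtxqtcufiuj" (len 12), cursors c1@8 c2@11 c3@12, authorship .......1..2.
After op 5 (add_cursor(7)): buffer="zqtxqtcufiuj" (len 12), cursors c4@7 c1@8 c2@11 c3@12, authorship .......1..2.
After op 6 (insert('l')): buffer="zqtxqtclulfiuljl" (len 16), cursors c4@8 c1@10 c2@14 c3@16, authorship .......411..22.3
After op 7 (move_left): buffer="zqtxqtclulfiuljl" (len 16), cursors c4@7 c1@9 c2@13 c3@15, authorship .......411..22.3
Authorship (.=original, N=cursor N): . . . . . . . 4 1 1 . . 2 2 . 3
Index 12: author = 2

Answer: cursor 2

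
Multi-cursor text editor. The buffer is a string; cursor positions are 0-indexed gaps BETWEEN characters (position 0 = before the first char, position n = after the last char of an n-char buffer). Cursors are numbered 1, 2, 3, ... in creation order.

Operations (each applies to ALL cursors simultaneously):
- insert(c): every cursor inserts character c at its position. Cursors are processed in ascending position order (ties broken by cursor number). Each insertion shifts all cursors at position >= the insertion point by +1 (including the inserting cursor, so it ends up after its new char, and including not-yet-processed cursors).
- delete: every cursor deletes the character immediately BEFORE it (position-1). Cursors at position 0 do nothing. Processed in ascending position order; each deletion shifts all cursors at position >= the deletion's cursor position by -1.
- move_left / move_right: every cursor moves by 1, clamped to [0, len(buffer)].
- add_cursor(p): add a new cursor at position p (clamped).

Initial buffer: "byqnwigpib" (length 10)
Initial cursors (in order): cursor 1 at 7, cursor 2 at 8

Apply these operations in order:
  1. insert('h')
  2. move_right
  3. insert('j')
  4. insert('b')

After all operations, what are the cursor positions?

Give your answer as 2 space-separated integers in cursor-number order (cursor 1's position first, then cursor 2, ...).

After op 1 (insert('h')): buffer="byqnwighphib" (len 12), cursors c1@8 c2@10, authorship .......1.2..
After op 2 (move_right): buffer="byqnwighphib" (len 12), cursors c1@9 c2@11, authorship .......1.2..
After op 3 (insert('j')): buffer="byqnwighpjhijb" (len 14), cursors c1@10 c2@13, authorship .......1.12.2.
After op 4 (insert('b')): buffer="byqnwighpjbhijbb" (len 16), cursors c1@11 c2@15, authorship .......1.112.22.

Answer: 11 15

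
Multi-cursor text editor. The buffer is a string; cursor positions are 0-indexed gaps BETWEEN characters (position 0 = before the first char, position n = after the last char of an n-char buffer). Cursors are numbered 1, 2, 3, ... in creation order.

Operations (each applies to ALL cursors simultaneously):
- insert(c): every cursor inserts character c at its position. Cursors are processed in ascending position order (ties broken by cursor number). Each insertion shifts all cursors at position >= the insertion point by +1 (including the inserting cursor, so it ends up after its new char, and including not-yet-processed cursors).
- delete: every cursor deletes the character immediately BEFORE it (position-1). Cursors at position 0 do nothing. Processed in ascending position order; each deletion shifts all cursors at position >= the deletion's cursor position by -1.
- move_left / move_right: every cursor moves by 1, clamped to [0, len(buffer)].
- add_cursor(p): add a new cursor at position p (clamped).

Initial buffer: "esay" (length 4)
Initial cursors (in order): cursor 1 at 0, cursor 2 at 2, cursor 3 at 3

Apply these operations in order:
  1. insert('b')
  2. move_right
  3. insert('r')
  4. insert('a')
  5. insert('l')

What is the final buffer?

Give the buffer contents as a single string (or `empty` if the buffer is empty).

Answer: beralsbaralbyral

Derivation:
After op 1 (insert('b')): buffer="besbaby" (len 7), cursors c1@1 c2@4 c3@6, authorship 1..2.3.
After op 2 (move_right): buffer="besbaby" (len 7), cursors c1@2 c2@5 c3@7, authorship 1..2.3.
After op 3 (insert('r')): buffer="bersbarbyr" (len 10), cursors c1@3 c2@7 c3@10, authorship 1.1.2.23.3
After op 4 (insert('a')): buffer="berasbarabyra" (len 13), cursors c1@4 c2@9 c3@13, authorship 1.11.2.223.33
After op 5 (insert('l')): buffer="beralsbaralbyral" (len 16), cursors c1@5 c2@11 c3@16, authorship 1.111.2.2223.333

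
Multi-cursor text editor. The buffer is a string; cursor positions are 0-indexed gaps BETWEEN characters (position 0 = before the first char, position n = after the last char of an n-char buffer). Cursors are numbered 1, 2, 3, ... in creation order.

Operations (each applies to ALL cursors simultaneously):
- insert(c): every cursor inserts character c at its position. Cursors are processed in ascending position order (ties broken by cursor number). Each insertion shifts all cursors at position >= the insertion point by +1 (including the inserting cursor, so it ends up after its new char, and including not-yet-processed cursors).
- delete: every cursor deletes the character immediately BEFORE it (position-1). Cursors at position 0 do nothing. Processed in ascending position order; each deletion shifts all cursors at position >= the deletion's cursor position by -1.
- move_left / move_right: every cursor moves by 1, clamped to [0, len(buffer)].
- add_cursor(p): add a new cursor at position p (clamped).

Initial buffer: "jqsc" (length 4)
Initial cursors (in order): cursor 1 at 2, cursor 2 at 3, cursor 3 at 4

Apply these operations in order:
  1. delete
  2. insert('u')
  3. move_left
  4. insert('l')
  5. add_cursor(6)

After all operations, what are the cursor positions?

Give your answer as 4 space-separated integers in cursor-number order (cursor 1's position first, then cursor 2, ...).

After op 1 (delete): buffer="j" (len 1), cursors c1@1 c2@1 c3@1, authorship .
After op 2 (insert('u')): buffer="juuu" (len 4), cursors c1@4 c2@4 c3@4, authorship .123
After op 3 (move_left): buffer="juuu" (len 4), cursors c1@3 c2@3 c3@3, authorship .123
After op 4 (insert('l')): buffer="juulllu" (len 7), cursors c1@6 c2@6 c3@6, authorship .121233
After op 5 (add_cursor(6)): buffer="juulllu" (len 7), cursors c1@6 c2@6 c3@6 c4@6, authorship .121233

Answer: 6 6 6 6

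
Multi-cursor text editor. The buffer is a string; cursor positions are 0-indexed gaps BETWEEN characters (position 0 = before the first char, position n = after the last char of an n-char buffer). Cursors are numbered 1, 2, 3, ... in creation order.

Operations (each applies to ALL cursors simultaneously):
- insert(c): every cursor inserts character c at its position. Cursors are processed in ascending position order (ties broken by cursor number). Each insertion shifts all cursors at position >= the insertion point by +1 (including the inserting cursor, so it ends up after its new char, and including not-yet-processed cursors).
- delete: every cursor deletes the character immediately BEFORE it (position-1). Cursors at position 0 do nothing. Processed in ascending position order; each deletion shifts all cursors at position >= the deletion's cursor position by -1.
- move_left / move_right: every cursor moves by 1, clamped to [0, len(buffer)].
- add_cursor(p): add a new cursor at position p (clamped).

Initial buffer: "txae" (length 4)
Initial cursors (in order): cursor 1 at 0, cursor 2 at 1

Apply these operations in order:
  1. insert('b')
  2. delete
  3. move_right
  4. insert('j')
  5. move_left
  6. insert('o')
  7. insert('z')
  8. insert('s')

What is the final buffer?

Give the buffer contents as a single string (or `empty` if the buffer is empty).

After op 1 (insert('b')): buffer="btbxae" (len 6), cursors c1@1 c2@3, authorship 1.2...
After op 2 (delete): buffer="txae" (len 4), cursors c1@0 c2@1, authorship ....
After op 3 (move_right): buffer="txae" (len 4), cursors c1@1 c2@2, authorship ....
After op 4 (insert('j')): buffer="tjxjae" (len 6), cursors c1@2 c2@4, authorship .1.2..
After op 5 (move_left): buffer="tjxjae" (len 6), cursors c1@1 c2@3, authorship .1.2..
After op 6 (insert('o')): buffer="tojxojae" (len 8), cursors c1@2 c2@5, authorship .11.22..
After op 7 (insert('z')): buffer="tozjxozjae" (len 10), cursors c1@3 c2@7, authorship .111.222..
After op 8 (insert('s')): buffer="tozsjxozsjae" (len 12), cursors c1@4 c2@9, authorship .1111.2222..

Answer: tozsjxozsjae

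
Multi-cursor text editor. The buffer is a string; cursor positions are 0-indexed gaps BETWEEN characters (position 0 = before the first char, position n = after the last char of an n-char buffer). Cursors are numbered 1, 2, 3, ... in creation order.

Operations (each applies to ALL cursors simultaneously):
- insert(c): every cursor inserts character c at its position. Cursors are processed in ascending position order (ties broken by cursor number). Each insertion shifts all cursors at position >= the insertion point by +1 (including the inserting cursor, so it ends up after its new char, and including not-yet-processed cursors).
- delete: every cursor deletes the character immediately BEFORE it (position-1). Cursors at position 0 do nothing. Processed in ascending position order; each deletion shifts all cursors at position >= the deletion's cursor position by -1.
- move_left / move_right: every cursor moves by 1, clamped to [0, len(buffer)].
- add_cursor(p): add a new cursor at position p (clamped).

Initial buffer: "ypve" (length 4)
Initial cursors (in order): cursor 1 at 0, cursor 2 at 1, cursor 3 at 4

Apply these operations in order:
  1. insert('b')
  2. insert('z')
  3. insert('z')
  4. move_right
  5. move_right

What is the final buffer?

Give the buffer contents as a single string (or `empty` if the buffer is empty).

After op 1 (insert('b')): buffer="bybpveb" (len 7), cursors c1@1 c2@3 c3@7, authorship 1.2...3
After op 2 (insert('z')): buffer="bzybzpvebz" (len 10), cursors c1@2 c2@5 c3@10, authorship 11.22...33
After op 3 (insert('z')): buffer="bzzybzzpvebzz" (len 13), cursors c1@3 c2@7 c3@13, authorship 111.222...333
After op 4 (move_right): buffer="bzzybzzpvebzz" (len 13), cursors c1@4 c2@8 c3@13, authorship 111.222...333
After op 5 (move_right): buffer="bzzybzzpvebzz" (len 13), cursors c1@5 c2@9 c3@13, authorship 111.222...333

Answer: bzzybzzpvebzz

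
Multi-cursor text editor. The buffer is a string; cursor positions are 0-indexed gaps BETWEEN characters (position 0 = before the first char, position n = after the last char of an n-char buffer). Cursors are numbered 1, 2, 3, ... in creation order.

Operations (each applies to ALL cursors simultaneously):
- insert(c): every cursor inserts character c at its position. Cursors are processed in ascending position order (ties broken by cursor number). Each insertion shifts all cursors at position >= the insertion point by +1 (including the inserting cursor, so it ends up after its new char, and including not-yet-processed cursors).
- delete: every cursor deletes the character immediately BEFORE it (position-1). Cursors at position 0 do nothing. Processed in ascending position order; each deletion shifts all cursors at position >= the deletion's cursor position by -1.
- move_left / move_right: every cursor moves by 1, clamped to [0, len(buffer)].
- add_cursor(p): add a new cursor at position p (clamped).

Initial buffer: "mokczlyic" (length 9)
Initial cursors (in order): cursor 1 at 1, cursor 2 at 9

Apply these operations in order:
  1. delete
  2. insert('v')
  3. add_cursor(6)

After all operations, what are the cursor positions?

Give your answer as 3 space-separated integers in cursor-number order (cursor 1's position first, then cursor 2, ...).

Answer: 1 9 6

Derivation:
After op 1 (delete): buffer="okczlyi" (len 7), cursors c1@0 c2@7, authorship .......
After op 2 (insert('v')): buffer="vokczlyiv" (len 9), cursors c1@1 c2@9, authorship 1.......2
After op 3 (add_cursor(6)): buffer="vokczlyiv" (len 9), cursors c1@1 c3@6 c2@9, authorship 1.......2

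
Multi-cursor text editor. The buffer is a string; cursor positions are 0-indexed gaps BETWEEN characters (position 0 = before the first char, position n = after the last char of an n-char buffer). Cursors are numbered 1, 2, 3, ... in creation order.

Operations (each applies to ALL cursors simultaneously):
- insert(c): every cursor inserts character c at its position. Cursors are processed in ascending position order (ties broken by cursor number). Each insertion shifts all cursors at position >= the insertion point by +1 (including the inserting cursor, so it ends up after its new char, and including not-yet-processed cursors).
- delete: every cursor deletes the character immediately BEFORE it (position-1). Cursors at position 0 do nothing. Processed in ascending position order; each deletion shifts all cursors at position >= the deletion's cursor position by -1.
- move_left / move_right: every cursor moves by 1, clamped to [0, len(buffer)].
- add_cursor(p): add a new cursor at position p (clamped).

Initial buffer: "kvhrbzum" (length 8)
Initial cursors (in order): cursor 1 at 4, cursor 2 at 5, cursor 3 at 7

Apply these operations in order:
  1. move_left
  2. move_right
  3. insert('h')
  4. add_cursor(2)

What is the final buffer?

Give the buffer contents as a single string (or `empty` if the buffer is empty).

Answer: kvhrhbhzuhm

Derivation:
After op 1 (move_left): buffer="kvhrbzum" (len 8), cursors c1@3 c2@4 c3@6, authorship ........
After op 2 (move_right): buffer="kvhrbzum" (len 8), cursors c1@4 c2@5 c3@7, authorship ........
After op 3 (insert('h')): buffer="kvhrhbhzuhm" (len 11), cursors c1@5 c2@7 c3@10, authorship ....1.2..3.
After op 4 (add_cursor(2)): buffer="kvhrhbhzuhm" (len 11), cursors c4@2 c1@5 c2@7 c3@10, authorship ....1.2..3.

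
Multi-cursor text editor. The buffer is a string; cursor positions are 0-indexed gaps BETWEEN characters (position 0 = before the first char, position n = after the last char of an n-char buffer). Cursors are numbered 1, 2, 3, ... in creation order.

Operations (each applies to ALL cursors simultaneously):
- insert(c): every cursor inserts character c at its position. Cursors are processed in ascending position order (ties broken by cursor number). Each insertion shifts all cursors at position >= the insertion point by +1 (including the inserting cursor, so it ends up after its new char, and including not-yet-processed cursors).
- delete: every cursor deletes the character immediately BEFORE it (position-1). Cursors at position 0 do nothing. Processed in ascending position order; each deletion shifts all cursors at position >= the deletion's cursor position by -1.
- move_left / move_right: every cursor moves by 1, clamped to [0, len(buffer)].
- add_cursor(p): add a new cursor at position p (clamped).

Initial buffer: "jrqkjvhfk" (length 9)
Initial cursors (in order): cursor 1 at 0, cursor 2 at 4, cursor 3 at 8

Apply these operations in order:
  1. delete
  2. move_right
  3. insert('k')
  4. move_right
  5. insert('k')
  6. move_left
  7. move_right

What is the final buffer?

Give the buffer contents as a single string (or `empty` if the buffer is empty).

After op 1 (delete): buffer="jrqjvhk" (len 7), cursors c1@0 c2@3 c3@6, authorship .......
After op 2 (move_right): buffer="jrqjvhk" (len 7), cursors c1@1 c2@4 c3@7, authorship .......
After op 3 (insert('k')): buffer="jkrqjkvhkk" (len 10), cursors c1@2 c2@6 c3@10, authorship .1...2...3
After op 4 (move_right): buffer="jkrqjkvhkk" (len 10), cursors c1@3 c2@7 c3@10, authorship .1...2...3
After op 5 (insert('k')): buffer="jkrkqjkvkhkkk" (len 13), cursors c1@4 c2@9 c3@13, authorship .1.1..2.2..33
After op 6 (move_left): buffer="jkrkqjkvkhkkk" (len 13), cursors c1@3 c2@8 c3@12, authorship .1.1..2.2..33
After op 7 (move_right): buffer="jkrkqjkvkhkkk" (len 13), cursors c1@4 c2@9 c3@13, authorship .1.1..2.2..33

Answer: jkrkqjkvkhkkk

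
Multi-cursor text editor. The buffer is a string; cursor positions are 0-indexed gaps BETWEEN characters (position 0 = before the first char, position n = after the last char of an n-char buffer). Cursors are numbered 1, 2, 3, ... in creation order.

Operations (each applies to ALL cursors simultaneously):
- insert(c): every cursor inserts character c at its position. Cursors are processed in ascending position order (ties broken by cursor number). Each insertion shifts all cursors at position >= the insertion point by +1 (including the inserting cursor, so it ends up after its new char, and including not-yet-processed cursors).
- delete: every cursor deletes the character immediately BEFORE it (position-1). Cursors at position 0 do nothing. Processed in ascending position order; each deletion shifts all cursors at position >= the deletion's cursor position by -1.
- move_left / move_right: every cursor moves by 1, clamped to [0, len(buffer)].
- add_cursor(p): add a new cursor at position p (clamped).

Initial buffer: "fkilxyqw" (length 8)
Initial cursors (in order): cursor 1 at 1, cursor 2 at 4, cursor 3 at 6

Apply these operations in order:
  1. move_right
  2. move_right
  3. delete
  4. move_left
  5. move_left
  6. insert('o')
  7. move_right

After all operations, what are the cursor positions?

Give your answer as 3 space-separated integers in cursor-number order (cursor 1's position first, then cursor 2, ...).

After op 1 (move_right): buffer="fkilxyqw" (len 8), cursors c1@2 c2@5 c3@7, authorship ........
After op 2 (move_right): buffer="fkilxyqw" (len 8), cursors c1@3 c2@6 c3@8, authorship ........
After op 3 (delete): buffer="fklxq" (len 5), cursors c1@2 c2@4 c3@5, authorship .....
After op 4 (move_left): buffer="fklxq" (len 5), cursors c1@1 c2@3 c3@4, authorship .....
After op 5 (move_left): buffer="fklxq" (len 5), cursors c1@0 c2@2 c3@3, authorship .....
After op 6 (insert('o')): buffer="ofkoloxq" (len 8), cursors c1@1 c2@4 c3@6, authorship 1..2.3..
After op 7 (move_right): buffer="ofkoloxq" (len 8), cursors c1@2 c2@5 c3@7, authorship 1..2.3..

Answer: 2 5 7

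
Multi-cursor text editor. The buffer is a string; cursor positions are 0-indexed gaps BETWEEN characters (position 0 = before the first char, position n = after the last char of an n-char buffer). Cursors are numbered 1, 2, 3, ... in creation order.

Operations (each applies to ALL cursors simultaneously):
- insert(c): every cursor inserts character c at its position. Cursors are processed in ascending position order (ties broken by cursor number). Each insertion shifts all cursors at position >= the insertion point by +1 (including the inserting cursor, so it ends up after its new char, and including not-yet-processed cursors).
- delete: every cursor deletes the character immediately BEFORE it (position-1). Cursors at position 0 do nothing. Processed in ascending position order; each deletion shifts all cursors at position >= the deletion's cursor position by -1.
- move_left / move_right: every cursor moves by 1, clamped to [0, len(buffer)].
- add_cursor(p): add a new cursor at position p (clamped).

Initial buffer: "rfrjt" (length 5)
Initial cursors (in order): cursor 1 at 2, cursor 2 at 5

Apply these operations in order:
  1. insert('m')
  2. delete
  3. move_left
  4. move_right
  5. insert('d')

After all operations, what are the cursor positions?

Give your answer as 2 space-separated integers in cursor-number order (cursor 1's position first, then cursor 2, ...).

Answer: 3 7

Derivation:
After op 1 (insert('m')): buffer="rfmrjtm" (len 7), cursors c1@3 c2@7, authorship ..1...2
After op 2 (delete): buffer="rfrjt" (len 5), cursors c1@2 c2@5, authorship .....
After op 3 (move_left): buffer="rfrjt" (len 5), cursors c1@1 c2@4, authorship .....
After op 4 (move_right): buffer="rfrjt" (len 5), cursors c1@2 c2@5, authorship .....
After op 5 (insert('d')): buffer="rfdrjtd" (len 7), cursors c1@3 c2@7, authorship ..1...2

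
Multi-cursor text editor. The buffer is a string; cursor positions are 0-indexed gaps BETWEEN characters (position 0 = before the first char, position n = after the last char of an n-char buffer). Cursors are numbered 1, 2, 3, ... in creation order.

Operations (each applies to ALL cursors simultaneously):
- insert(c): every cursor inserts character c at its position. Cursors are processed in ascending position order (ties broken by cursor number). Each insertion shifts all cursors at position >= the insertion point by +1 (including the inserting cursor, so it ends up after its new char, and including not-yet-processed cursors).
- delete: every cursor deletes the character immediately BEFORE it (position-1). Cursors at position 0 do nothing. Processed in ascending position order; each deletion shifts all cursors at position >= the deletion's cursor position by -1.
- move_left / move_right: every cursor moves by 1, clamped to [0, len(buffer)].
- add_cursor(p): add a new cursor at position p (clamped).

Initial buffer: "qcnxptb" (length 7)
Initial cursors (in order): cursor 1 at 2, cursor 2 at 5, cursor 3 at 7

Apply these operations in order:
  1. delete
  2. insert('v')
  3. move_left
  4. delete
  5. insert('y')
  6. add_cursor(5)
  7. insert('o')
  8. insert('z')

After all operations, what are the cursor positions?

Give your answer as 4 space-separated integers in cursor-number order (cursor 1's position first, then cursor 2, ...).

After op 1 (delete): buffer="qnxt" (len 4), cursors c1@1 c2@3 c3@4, authorship ....
After op 2 (insert('v')): buffer="qvnxvtv" (len 7), cursors c1@2 c2@5 c3@7, authorship .1..2.3
After op 3 (move_left): buffer="qvnxvtv" (len 7), cursors c1@1 c2@4 c3@6, authorship .1..2.3
After op 4 (delete): buffer="vnvv" (len 4), cursors c1@0 c2@2 c3@3, authorship 1.23
After op 5 (insert('y')): buffer="yvnyvyv" (len 7), cursors c1@1 c2@4 c3@6, authorship 11.2233
After op 6 (add_cursor(5)): buffer="yvnyvyv" (len 7), cursors c1@1 c2@4 c4@5 c3@6, authorship 11.2233
After op 7 (insert('o')): buffer="yovnyovoyov" (len 11), cursors c1@2 c2@6 c4@8 c3@10, authorship 111.2224333
After op 8 (insert('z')): buffer="yozvnyozvozyozv" (len 15), cursors c1@3 c2@8 c4@11 c3@14, authorship 1111.2222443333

Answer: 3 8 14 11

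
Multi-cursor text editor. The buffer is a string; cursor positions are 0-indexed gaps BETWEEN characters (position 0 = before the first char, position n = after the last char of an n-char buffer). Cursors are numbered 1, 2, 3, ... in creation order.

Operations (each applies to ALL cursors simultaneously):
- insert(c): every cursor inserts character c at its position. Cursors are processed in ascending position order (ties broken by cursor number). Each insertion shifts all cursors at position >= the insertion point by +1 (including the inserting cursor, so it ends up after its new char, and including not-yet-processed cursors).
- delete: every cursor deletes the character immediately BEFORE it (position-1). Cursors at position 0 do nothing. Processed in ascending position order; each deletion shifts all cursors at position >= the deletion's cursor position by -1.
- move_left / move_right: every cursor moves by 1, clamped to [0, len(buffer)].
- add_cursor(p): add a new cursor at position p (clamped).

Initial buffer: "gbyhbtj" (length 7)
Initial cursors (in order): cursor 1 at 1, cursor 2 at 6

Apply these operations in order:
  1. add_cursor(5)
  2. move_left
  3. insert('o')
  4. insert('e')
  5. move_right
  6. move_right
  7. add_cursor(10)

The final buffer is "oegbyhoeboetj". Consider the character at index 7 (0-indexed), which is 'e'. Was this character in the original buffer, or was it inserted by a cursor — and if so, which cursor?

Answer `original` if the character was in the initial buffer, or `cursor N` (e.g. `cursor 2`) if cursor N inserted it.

Answer: cursor 3

Derivation:
After op 1 (add_cursor(5)): buffer="gbyhbtj" (len 7), cursors c1@1 c3@5 c2@6, authorship .......
After op 2 (move_left): buffer="gbyhbtj" (len 7), cursors c1@0 c3@4 c2@5, authorship .......
After op 3 (insert('o')): buffer="ogbyhobotj" (len 10), cursors c1@1 c3@6 c2@8, authorship 1....3.2..
After op 4 (insert('e')): buffer="oegbyhoeboetj" (len 13), cursors c1@2 c3@8 c2@11, authorship 11....33.22..
After op 5 (move_right): buffer="oegbyhoeboetj" (len 13), cursors c1@3 c3@9 c2@12, authorship 11....33.22..
After op 6 (move_right): buffer="oegbyhoeboetj" (len 13), cursors c1@4 c3@10 c2@13, authorship 11....33.22..
After op 7 (add_cursor(10)): buffer="oegbyhoeboetj" (len 13), cursors c1@4 c3@10 c4@10 c2@13, authorship 11....33.22..
Authorship (.=original, N=cursor N): 1 1 . . . . 3 3 . 2 2 . .
Index 7: author = 3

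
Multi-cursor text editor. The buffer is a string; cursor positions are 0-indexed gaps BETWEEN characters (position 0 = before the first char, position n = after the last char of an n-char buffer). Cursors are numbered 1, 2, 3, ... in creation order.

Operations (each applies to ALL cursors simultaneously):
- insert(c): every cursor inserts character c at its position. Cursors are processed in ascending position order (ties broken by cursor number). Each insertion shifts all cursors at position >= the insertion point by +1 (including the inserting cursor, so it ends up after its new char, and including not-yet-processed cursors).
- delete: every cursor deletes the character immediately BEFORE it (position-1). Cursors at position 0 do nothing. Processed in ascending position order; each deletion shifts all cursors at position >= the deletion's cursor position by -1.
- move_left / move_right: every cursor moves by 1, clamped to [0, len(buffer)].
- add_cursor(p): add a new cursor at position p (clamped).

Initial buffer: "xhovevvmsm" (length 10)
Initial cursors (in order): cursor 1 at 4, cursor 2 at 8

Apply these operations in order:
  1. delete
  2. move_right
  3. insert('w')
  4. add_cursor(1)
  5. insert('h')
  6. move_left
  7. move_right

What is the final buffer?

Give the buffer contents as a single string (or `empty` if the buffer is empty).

Answer: xhhoewhvvswhm

Derivation:
After op 1 (delete): buffer="xhoevvsm" (len 8), cursors c1@3 c2@6, authorship ........
After op 2 (move_right): buffer="xhoevvsm" (len 8), cursors c1@4 c2@7, authorship ........
After op 3 (insert('w')): buffer="xhoewvvswm" (len 10), cursors c1@5 c2@9, authorship ....1...2.
After op 4 (add_cursor(1)): buffer="xhoewvvswm" (len 10), cursors c3@1 c1@5 c2@9, authorship ....1...2.
After op 5 (insert('h')): buffer="xhhoewhvvswhm" (len 13), cursors c3@2 c1@7 c2@12, authorship .3...11...22.
After op 6 (move_left): buffer="xhhoewhvvswhm" (len 13), cursors c3@1 c1@6 c2@11, authorship .3...11...22.
After op 7 (move_right): buffer="xhhoewhvvswhm" (len 13), cursors c3@2 c1@7 c2@12, authorship .3...11...22.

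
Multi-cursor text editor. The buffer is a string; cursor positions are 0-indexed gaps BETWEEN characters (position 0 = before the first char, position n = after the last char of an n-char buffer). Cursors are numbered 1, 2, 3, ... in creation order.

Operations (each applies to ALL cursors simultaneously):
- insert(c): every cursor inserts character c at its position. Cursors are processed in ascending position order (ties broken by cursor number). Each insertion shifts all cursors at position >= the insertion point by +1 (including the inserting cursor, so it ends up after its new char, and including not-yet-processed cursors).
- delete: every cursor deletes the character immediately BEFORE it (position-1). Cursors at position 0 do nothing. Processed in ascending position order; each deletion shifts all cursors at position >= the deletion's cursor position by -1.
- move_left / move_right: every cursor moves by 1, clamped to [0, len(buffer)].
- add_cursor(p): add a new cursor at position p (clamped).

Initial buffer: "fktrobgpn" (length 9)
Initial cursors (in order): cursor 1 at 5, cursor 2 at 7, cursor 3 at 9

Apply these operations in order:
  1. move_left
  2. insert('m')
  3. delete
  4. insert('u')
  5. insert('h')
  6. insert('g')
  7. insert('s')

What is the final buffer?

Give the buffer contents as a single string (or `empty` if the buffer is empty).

Answer: fktruhgsobuhgsgpuhgsn

Derivation:
After op 1 (move_left): buffer="fktrobgpn" (len 9), cursors c1@4 c2@6 c3@8, authorship .........
After op 2 (insert('m')): buffer="fktrmobmgpmn" (len 12), cursors c1@5 c2@8 c3@11, authorship ....1..2..3.
After op 3 (delete): buffer="fktrobgpn" (len 9), cursors c1@4 c2@6 c3@8, authorship .........
After op 4 (insert('u')): buffer="fktruobugpun" (len 12), cursors c1@5 c2@8 c3@11, authorship ....1..2..3.
After op 5 (insert('h')): buffer="fktruhobuhgpuhn" (len 15), cursors c1@6 c2@10 c3@14, authorship ....11..22..33.
After op 6 (insert('g')): buffer="fktruhgobuhggpuhgn" (len 18), cursors c1@7 c2@12 c3@17, authorship ....111..222..333.
After op 7 (insert('s')): buffer="fktruhgsobuhgsgpuhgsn" (len 21), cursors c1@8 c2@14 c3@20, authorship ....1111..2222..3333.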